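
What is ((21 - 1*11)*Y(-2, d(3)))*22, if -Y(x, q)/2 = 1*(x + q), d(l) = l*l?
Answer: -3080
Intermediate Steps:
d(l) = l²
Y(x, q) = -2*q - 2*x (Y(x, q) = -2*(x + q) = -2*(q + x) = -2*q - 2*x)
((21 - 1*11)*Y(-2, d(3)))*22 = ((21 - 1*11)*(-2*3² - 2*(-2)))*22 = ((21 - 11)*(-2*9 + 4))*22 = (10*(-18 + 4))*22 = (10*(-14))*22 = -140*22 = -3080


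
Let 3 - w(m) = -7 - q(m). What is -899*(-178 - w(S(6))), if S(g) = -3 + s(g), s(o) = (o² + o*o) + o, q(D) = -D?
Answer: 101587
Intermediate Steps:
s(o) = o + 2*o² (s(o) = (o² + o²) + o = 2*o² + o = o + 2*o²)
S(g) = -3 + g*(1 + 2*g)
w(m) = 10 - m (w(m) = 3 - (-7 - (-1)*m) = 3 - (-7 + m) = 3 + (7 - m) = 10 - m)
-899*(-178 - w(S(6))) = -899*(-178 - (10 - (-3 + 6*(1 + 2*6)))) = -899*(-178 - (10 - (-3 + 6*(1 + 12)))) = -899*(-178 - (10 - (-3 + 6*13))) = -899*(-178 - (10 - (-3 + 78))) = -899*(-178 - (10 - 1*75)) = -899*(-178 - (10 - 75)) = -899*(-178 - 1*(-65)) = -899*(-178 + 65) = -899*(-113) = 101587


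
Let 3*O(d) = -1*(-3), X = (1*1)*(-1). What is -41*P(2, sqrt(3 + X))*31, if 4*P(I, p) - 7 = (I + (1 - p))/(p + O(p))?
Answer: -1271/2 - 1271*sqrt(2) ≈ -2433.0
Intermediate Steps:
X = -1 (X = 1*(-1) = -1)
O(d) = 1 (O(d) = (-1*(-3))/3 = (1/3)*3 = 1)
P(I, p) = 7/4 + (1 + I - p)/(4*(1 + p)) (P(I, p) = 7/4 + ((I + (1 - p))/(p + 1))/4 = 7/4 + ((1 + I - p)/(1 + p))/4 = 7/4 + (1 + I - p)/(4*(1 + p)))
-41*P(2, sqrt(3 + X))*31 = -41*(8 + 2 + 6*sqrt(3 - 1))/(4*(1 + sqrt(3 - 1)))*31 = -41*(8 + 2 + 6*sqrt(2))/(4*(1 + sqrt(2)))*31 = -41*(10 + 6*sqrt(2))/(4*(1 + sqrt(2)))*31 = -1271*(10 + 6*sqrt(2))/(4*(1 + sqrt(2)))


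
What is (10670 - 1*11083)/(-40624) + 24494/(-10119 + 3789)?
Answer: -496214983/128574960 ≈ -3.8593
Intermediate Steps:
(10670 - 1*11083)/(-40624) + 24494/(-10119 + 3789) = (10670 - 11083)*(-1/40624) + 24494/(-6330) = -413*(-1/40624) + 24494*(-1/6330) = 413/40624 - 12247/3165 = -496214983/128574960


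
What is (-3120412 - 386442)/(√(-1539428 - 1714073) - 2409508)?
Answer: 649984059064/446594773505 + 269758*I*√3253501/446594773505 ≈ 1.4554 + 0.0010895*I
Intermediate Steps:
(-3120412 - 386442)/(√(-1539428 - 1714073) - 2409508) = -3506854/(√(-3253501) - 2409508) = -3506854/(I*√3253501 - 2409508) = -3506854/(-2409508 + I*√3253501)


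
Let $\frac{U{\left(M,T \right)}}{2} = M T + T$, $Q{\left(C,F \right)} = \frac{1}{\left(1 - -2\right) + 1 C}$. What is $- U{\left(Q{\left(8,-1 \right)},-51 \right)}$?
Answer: $\frac{1224}{11} \approx 111.27$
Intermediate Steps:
$Q{\left(C,F \right)} = \frac{1}{3 + C}$ ($Q{\left(C,F \right)} = \frac{1}{\left(1 + 2\right) + C} = \frac{1}{3 + C}$)
$U{\left(M,T \right)} = 2 T + 2 M T$ ($U{\left(M,T \right)} = 2 \left(M T + T\right) = 2 \left(T + M T\right) = 2 T + 2 M T$)
$- U{\left(Q{\left(8,-1 \right)},-51 \right)} = - 2 \left(-51\right) \left(1 + \frac{1}{3 + 8}\right) = - 2 \left(-51\right) \left(1 + \frac{1}{11}\right) = - \frac{2 \left(-51\right) 12}{11} = \left(-1\right) \left(- \frac{1224}{11}\right) = \frac{1224}{11}$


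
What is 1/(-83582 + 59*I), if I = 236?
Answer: -1/69658 ≈ -1.4356e-5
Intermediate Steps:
1/(-83582 + 59*I) = 1/(-83582 + 59*236) = 1/(-83582 + 13924) = 1/(-69658) = -1/69658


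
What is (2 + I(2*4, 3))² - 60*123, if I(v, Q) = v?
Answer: -7280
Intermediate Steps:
(2 + I(2*4, 3))² - 60*123 = (2 + 2*4)² - 60*123 = (2 + 8)² - 7380 = 10² - 7380 = 100 - 7380 = -7280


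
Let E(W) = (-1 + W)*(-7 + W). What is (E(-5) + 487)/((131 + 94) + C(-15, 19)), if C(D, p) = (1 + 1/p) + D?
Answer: 10621/4010 ≈ 2.6486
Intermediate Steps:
C(D, p) = 1 + D + 1/p
(E(-5) + 487)/((131 + 94) + C(-15, 19)) = ((7 + (-5)² - 8*(-5)) + 487)/((131 + 94) + (1 - 15 + 1/19)) = ((7 + 25 + 40) + 487)/(225 + (1 - 15 + 1/19)) = (72 + 487)/(225 - 265/19) = 559/(4010/19) = 559*(19/4010) = 10621/4010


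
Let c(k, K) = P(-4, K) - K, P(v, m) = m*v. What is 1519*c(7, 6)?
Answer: -45570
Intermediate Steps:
c(k, K) = -5*K (c(k, K) = K*(-4) - K = -4*K - K = -5*K)
1519*c(7, 6) = 1519*(-5*6) = 1519*(-30) = -45570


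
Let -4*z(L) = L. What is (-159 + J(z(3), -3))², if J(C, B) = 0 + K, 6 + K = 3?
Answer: 26244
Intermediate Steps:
K = -3 (K = -6 + 3 = -3)
z(L) = -L/4
J(C, B) = -3 (J(C, B) = 0 - 3 = -3)
(-159 + J(z(3), -3))² = (-159 - 3)² = (-162)² = 26244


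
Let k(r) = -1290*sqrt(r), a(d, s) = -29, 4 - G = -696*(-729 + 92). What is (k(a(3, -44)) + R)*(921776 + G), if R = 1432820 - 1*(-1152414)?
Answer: 1236848332152 - 617172120*I*sqrt(29) ≈ 1.2368e+12 - 3.3236e+9*I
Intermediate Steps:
G = -443348 (G = 4 - (-696)*(-729 + 92) = 4 - (-696)*(-637) = 4 - 1*443352 = 4 - 443352 = -443348)
R = 2585234 (R = 1432820 + 1152414 = 2585234)
(k(a(3, -44)) + R)*(921776 + G) = (-1290*I*sqrt(29) + 2585234)*(921776 - 443348) = (-1290*I*sqrt(29) + 2585234)*478428 = (2585234 - 1290*I*sqrt(29))*478428 = 1236848332152 - 617172120*I*sqrt(29)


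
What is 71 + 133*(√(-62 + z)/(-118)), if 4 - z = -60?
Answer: 71 - 133*√2/118 ≈ 69.406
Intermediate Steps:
z = 64 (z = 4 - 1*(-60) = 4 + 60 = 64)
71 + 133*(√(-62 + z)/(-118)) = 71 + 133*(√(-62 + 64)/(-118)) = 71 + 133*(√2*(-1/118)) = 71 + 133*(-√2/118) = 71 - 133*√2/118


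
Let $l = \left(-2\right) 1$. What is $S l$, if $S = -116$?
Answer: $232$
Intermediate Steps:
$l = -2$
$S l = \left(-116\right) \left(-2\right) = 232$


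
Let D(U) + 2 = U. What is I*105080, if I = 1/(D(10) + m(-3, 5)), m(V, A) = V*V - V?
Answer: 5254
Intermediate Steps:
D(U) = -2 + U
m(V, A) = V² - V
I = 1/20 (I = 1/((-2 + 10) - 3*(-1 - 3)) = 1/(8 - 3*(-4)) = 1/(8 + 12) = 1/20 ≈ 0.050000)
I*105080 = (1/20)*105080 = 5254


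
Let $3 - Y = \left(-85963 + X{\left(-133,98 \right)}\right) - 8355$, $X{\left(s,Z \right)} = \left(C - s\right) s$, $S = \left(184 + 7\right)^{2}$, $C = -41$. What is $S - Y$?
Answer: $-70076$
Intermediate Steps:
$S = 36481$ ($S = 191^{2} = 36481$)
$X{\left(s,Z \right)} = s \left(-41 - s\right)$ ($X{\left(s,Z \right)} = \left(-41 - s\right) s = s \left(-41 - s\right)$)
$Y = 106557$ ($Y = 3 - \left(\left(-85963 - - 133 \left(41 - 133\right)\right) - 8355\right) = 3 - \left(\left(-85963 - \left(-133\right) \left(-92\right)\right) - 8355\right) = 3 - \left(\left(-85963 - 12236\right) - 8355\right) = 3 - \left(-98199 - 8355\right) = 3 - -106554 = 3 + 106554 = 106557$)
$S - Y = 36481 - 106557 = -70076$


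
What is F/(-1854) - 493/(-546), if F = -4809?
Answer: 98326/28119 ≈ 3.4968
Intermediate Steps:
F/(-1854) - 493/(-546) = -4809/(-1854) - 493/(-546) = -4809*(-1/1854) - 493*(-1/546) = 1603/618 + 493/546 = 98326/28119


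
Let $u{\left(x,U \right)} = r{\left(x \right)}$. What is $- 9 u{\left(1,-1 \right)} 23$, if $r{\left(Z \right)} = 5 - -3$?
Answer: $-1656$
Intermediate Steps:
$r{\left(Z \right)} = 8$ ($r{\left(Z \right)} = 5 + 3 = 8$)
$u{\left(x,U \right)} = 8$
$- 9 u{\left(1,-1 \right)} 23 = \left(-9\right) 8 \cdot 23 = \left(-72\right) 23 = -1656$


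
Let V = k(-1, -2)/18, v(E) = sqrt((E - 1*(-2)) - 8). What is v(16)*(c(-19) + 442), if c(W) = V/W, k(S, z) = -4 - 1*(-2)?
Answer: 75583*sqrt(10)/171 ≈ 1397.7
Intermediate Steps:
k(S, z) = -2 (k(S, z) = -4 + 2 = -2)
v(E) = sqrt(-6 + E) (v(E) = sqrt((E + 2) - 8) = sqrt((2 + E) - 8) = sqrt(-6 + E))
V = -1/9 (V = -2/18 = -2*1/18 = -1/9 ≈ -0.11111)
c(W) = -1/(9*W)
v(16)*(c(-19) + 442) = sqrt(-6 + 16)*(-1/9/(-19) + 442) = sqrt(10)*(-1/9*(-1/19) + 442) = sqrt(10)*(1/171 + 442) = sqrt(10)*(75583/171) = 75583*sqrt(10)/171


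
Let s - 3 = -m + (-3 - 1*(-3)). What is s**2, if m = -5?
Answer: 64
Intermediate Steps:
s = 8 (s = 3 + (-1*(-5) + (-3 - 1*(-3))) = 3 + (5 + (-3 + 3)) = 3 + (5 + 0) = 3 + 5 = 8)
s**2 = 8**2 = 64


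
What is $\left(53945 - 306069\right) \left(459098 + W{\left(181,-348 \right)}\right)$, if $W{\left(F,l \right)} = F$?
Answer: $-115795258596$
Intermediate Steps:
$\left(53945 - 306069\right) \left(459098 + W{\left(181,-348 \right)}\right) = \left(53945 - 306069\right) \left(459098 + 181\right) = \left(-252124\right) 459279 = -115795258596$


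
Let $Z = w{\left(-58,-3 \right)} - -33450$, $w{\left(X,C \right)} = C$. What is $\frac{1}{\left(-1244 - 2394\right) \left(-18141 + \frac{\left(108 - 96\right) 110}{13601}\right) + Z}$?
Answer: $\frac{13601}{898074736245} \approx 1.5145 \cdot 10^{-8}$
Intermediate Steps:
$Z = 33447$ ($Z = -3 - -33450 = -3 + 33450 = 33447$)
$\frac{1}{\left(-1244 - 2394\right) \left(-18141 + \frac{\left(108 - 96\right) 110}{13601}\right) + Z} = \frac{1}{\left(-1244 - 2394\right) \left(-18141 + \frac{\left(108 - 96\right) 110}{13601}\right) + 33447} = \frac{1}{\left(-1244 - 2394\right) \left(-18141 + 12 \cdot 110 \cdot \frac{1}{13601}\right) + 33447} = \frac{1}{- 3638 \left(-18141 + 1320 \cdot \frac{1}{13601}\right) + 33447} = \frac{1}{- 3638 \left(-18141 + \frac{1320}{13601}\right) + 33447} = \frac{1}{\left(-3638\right) \left(- \frac{246734421}{13601}\right) + 33447} = \frac{1}{\frac{897619823598}{13601} + 33447} = \frac{1}{\frac{898074736245}{13601}} = \frac{13601}{898074736245}$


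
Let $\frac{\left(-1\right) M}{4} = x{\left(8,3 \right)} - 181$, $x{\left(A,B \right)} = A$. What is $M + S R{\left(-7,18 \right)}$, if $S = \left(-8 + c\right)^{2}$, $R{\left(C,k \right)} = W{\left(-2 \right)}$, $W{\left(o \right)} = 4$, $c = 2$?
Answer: $836$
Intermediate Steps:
$M = 692$ ($M = - 4 \left(8 - 181\right) = \left(-4\right) \left(-173\right) = 692$)
$R{\left(C,k \right)} = 4$
$S = 36$ ($S = \left(-8 + 2\right)^{2} = \left(-6\right)^{2} = 36$)
$M + S R{\left(-7,18 \right)} = 692 + 36 \cdot 4 = 692 + 144 = 836$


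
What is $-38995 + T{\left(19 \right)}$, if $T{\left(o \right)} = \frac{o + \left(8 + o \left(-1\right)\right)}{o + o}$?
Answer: $- \frac{740901}{19} \approx -38995.0$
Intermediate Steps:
$T{\left(o \right)} = \frac{4}{o}$ ($T{\left(o \right)} = \frac{o - \left(-8 + o\right)}{2 o} = 8 \frac{1}{2 o} = \frac{4}{o}$)
$-38995 + T{\left(19 \right)} = -38995 + \frac{4}{19} = - \frac{740901}{19}$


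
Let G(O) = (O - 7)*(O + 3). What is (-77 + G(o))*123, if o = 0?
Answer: -12054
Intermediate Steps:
G(O) = (-7 + O)*(3 + O)
(-77 + G(o))*123 = (-77 + (-21 + 0**2 - 4*0))*123 = (-77 + (-21 + 0 + 0))*123 = (-77 - 21)*123 = -98*123 = -12054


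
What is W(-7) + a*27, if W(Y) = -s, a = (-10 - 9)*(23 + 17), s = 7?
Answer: -20527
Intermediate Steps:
a = -760 (a = -19*40 = -760)
W(Y) = -7 (W(Y) = -1*7 = -7)
W(-7) + a*27 = -7 - 760*27 = -7 - 20520 = -20527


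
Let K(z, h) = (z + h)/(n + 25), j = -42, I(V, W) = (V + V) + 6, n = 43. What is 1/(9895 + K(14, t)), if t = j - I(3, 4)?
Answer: 17/168205 ≈ 0.00010107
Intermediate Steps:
I(V, W) = 6 + 2*V (I(V, W) = 2*V + 6 = 6 + 2*V)
t = -54 (t = -42 - (6 + 2*3) = -42 - (6 + 6) = -42 - 1*12 = -42 - 12 = -54)
K(z, h) = h/68 + z/68 (K(z, h) = (z + h)/(43 + 25) = (h + z)/68 = (h + z)*(1/68) = h/68 + z/68)
1/(9895 + K(14, t)) = 1/(9895 + ((1/68)*(-54) + (1/68)*14)) = 1/(9895 + (-27/34 + 7/34)) = 1/(9895 - 10/17) = 1/(168205/17) = 17/168205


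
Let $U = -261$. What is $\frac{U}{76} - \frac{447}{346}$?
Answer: $- \frac{62139}{13148} \approx -4.7261$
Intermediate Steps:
$\frac{U}{76} - \frac{447}{346} = - \frac{261}{76} - \frac{447}{346} = - \frac{62139}{13148}$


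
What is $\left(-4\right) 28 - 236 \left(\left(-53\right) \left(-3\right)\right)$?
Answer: $-37636$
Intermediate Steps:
$\left(-4\right) 28 - 236 \left(\left(-53\right) \left(-3\right)\right) = -112 - 37524 = -37636$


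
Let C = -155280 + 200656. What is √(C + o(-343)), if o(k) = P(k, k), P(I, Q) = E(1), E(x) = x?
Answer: √45377 ≈ 213.02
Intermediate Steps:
P(I, Q) = 1
o(k) = 1
C = 45376
√(C + o(-343)) = √(45376 + 1) = √45377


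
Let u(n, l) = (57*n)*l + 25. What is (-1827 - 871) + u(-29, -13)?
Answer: 18816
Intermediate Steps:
u(n, l) = 25 + 57*l*n (u(n, l) = 57*l*n + 25 = 25 + 57*l*n)
(-1827 - 871) + u(-29, -13) = (-1827 - 871) + (25 + 57*(-13)*(-29)) = -2698 + (25 + 21489) = -2698 + 21514 = 18816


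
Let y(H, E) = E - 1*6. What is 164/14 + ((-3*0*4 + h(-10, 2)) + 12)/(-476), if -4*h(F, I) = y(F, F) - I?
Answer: 11119/952 ≈ 11.680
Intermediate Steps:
y(H, E) = -6 + E (y(H, E) = E - 6 = -6 + E)
h(F, I) = 3/2 - F/4 + I/4 (h(F, I) = -((-6 + F) - I)/4 = -(-6 + F - I)/4 = 3/2 - F/4 + I/4)
164/14 + ((-3*0*4 + h(-10, 2)) + 12)/(-476) = 164/14 + ((-3*0*4 + (3/2 - ¼*(-10) + (¼)*2)) + 12)/(-476) = 164*(1/14) + ((0*4 + (3/2 + 5/2 + ½)) + 12)*(-1/476) = 82/7 + ((0 + 9/2) + 12)*(-1/476) = 82/7 + (9/2 + 12)*(-1/476) = 82/7 + (33/2)*(-1/476) = 82/7 - 33/952 = 11119/952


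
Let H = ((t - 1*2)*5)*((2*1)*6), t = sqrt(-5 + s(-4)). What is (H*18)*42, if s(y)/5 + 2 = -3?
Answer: -90720 + 45360*I*sqrt(30) ≈ -90720.0 + 2.4845e+5*I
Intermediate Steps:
s(y) = -25 (s(y) = -10 + 5*(-3) = -10 - 15 = -25)
t = I*sqrt(30) (t = sqrt(-5 - 25) = sqrt(-30) = I*sqrt(30) ≈ 5.4772*I)
H = -120 + 60*I*sqrt(30) (H = ((I*sqrt(30) - 1*2)*5)*((2*1)*6) = ((I*sqrt(30) - 2)*5)*(2*6) = ((-2 + I*sqrt(30))*5)*12 = (-10 + 5*I*sqrt(30))*12 = -120 + 60*I*sqrt(30) ≈ -120.0 + 328.63*I)
(H*18)*42 = ((-120 + 60*I*sqrt(30))*18)*42 = (-2160 + 1080*I*sqrt(30))*42 = -90720 + 45360*I*sqrt(30)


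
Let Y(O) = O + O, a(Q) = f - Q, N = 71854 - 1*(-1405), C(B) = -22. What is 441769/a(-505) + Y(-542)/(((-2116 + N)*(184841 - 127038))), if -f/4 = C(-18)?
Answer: 1816677305365689/2438581345597 ≈ 744.97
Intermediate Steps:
f = 88 (f = -4*(-22) = 88)
N = 73259 (N = 71854 + 1405 = 73259)
a(Q) = 88 - Q
Y(O) = 2*O
441769/a(-505) + Y(-542)/(((-2116 + N)*(184841 - 127038))) = 441769/(88 - 1*(-505)) + (2*(-542))/(((-2116 + 73259)*(184841 - 127038))) = 441769/(88 + 505) - 1084/(71143*57803) = 441769/593 - 1084/4112278829 = 1816677305365689/2438581345597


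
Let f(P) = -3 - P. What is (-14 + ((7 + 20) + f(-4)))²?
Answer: 196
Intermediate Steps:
(-14 + ((7 + 20) + f(-4)))² = (-14 + ((7 + 20) + (-3 - 1*(-4))))² = (-14 + (27 + (-3 + 4)))² = (-14 + (27 + 1))² = (-14 + 28)² = 14² = 196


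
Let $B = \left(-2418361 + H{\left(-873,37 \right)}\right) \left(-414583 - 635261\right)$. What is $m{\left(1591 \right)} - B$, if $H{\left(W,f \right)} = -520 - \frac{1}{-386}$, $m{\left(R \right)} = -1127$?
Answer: $- \frac{490113406673441}{193} \approx -2.5394 \cdot 10^{12}$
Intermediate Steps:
$H{\left(W,f \right)} = - \frac{200719}{386}$ ($H{\left(W,f \right)} = -520 - - \frac{1}{386} = -520 + \frac{1}{386} = - \frac{200719}{386}$)
$B = \frac{490113406455930}{193}$ ($B = \left(-2418361 - \frac{200719}{386}\right) \left(-414583 - 635261\right) = \left(- \frac{933688065}{386}\right) \left(-1049844\right) = \frac{490113406455930}{193} \approx 2.5394 \cdot 10^{12}$)
$m{\left(1591 \right)} - B = -1127 - \frac{490113406455930}{193} = - \frac{490113406673441}{193}$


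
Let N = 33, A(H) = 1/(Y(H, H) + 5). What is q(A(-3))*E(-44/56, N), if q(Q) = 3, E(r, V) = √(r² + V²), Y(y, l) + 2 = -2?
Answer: 33*√1765/14 ≈ 99.028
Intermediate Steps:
Y(y, l) = -4 (Y(y, l) = -2 - 2 = -4)
A(H) = 1 (A(H) = 1/(-4 + 5) = 1/1 = 1)
E(r, V) = √(V² + r²)
q(A(-3))*E(-44/56, N) = 3*√(33² + (-44/56)²) = 3*√(1089 + (-44*1/56)²) = 3*√(1089 + (-11/14)²) = 3*√(1089 + 121/196) = 3*√(213565/196) = 3*(11*√1765/14) = 33*√1765/14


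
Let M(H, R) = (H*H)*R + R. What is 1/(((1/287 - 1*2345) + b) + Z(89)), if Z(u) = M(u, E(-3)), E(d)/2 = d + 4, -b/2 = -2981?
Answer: 287/5585308 ≈ 5.1385e-5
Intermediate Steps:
b = 5962 (b = -2*(-2981) = 5962)
E(d) = 8 + 2*d (E(d) = 2*(d + 4) = 2*(4 + d) = 8 + 2*d)
M(H, R) = R + R*H**2 (M(H, R) = H**2*R + R = R*H**2 + R = R + R*H**2)
Z(u) = 2 + 2*u**2 (Z(u) = (8 + 2*(-3))*(1 + u**2) = (8 - 6)*(1 + u**2) = 2*(1 + u**2) = 2 + 2*u**2)
1/(((1/287 - 1*2345) + b) + Z(89)) = 1/(((1/287 - 1*2345) + 5962) + (2 + 2*89**2)) = 1/(((1/287 - 2345) + 5962) + (2 + 2*7921)) = 1/((-673014/287 + 5962) + (2 + 15842)) = 1/(1038080/287 + 15844) = 1/(5585308/287) = 287/5585308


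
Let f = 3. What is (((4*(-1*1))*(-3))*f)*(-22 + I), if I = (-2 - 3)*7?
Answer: -2052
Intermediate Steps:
I = -35 (I = -5*7 = -35)
(((4*(-1*1))*(-3))*f)*(-22 + I) = (((4*(-1*1))*(-3))*3)*(-22 - 35) = (((4*(-1))*(-3))*3)*(-57) = (-4*(-3)*3)*(-57) = (12*3)*(-57) = 36*(-57) = -2052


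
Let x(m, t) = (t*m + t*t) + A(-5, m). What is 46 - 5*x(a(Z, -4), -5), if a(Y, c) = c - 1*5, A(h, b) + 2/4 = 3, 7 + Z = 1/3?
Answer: -633/2 ≈ -316.50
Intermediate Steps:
Z = -20/3 (Z = -7 + 1/3 = -20/3 ≈ -6.6667)
A(h, b) = 5/2 (A(h, b) = -1/2 + 3 = 5/2)
a(Y, c) = -5 + c (a(Y, c) = c - 5 = -5 + c)
x(m, t) = 5/2 + t**2 + m*t (x(m, t) = (t*m + t*t) + 5/2 = (m*t + t**2) + 5/2 = (t**2 + m*t) + 5/2 = 5/2 + t**2 + m*t)
46 - 5*x(a(Z, -4), -5) = 46 - 5*(5/2 + (-5)**2 + (-5 - 4)*(-5)) = 46 - 5*(5/2 + 25 - 9*(-5)) = 46 - 5*(5/2 + 25 + 45) = 46 - 5*145/2 = 46 - 725/2 = -633/2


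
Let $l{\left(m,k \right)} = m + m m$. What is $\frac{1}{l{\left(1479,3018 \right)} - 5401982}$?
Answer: $- \frac{1}{3213062} \approx -3.1123 \cdot 10^{-7}$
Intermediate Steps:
$l{\left(m,k \right)} = m + m^{2}$
$\frac{1}{l{\left(1479,3018 \right)} - 5401982} = \frac{1}{1479 \left(1 + 1479\right) - 5401982} = \frac{1}{1479 \cdot 1480 - 5401982} = \frac{1}{2188920 - 5401982} = \frac{1}{-3213062} = - \frac{1}{3213062}$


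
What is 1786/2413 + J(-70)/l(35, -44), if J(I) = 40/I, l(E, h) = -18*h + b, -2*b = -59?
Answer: 1080078/1460627 ≈ 0.73946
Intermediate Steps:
b = 59/2 (b = -½*(-59) = 59/2 ≈ 29.500)
l(E, h) = 59/2 - 18*h (l(E, h) = -18*h + 59/2 = 59/2 - 18*h)
1786/2413 + J(-70)/l(35, -44) = 1786/2413 + (40/(-70))/(59/2 - 18*(-44)) = 1786*(1/2413) + (40*(-1/70))/(59/2 + 792) = 94/127 - 4/(7*1643/2) = 94/127 - 4/7*2/1643 = 94/127 - 8/11501 = 1080078/1460627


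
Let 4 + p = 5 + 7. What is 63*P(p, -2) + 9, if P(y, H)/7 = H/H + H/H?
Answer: 891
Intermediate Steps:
p = 8 (p = -4 + (5 + 7) = -4 + 12 = 8)
P(y, H) = 14 (P(y, H) = 7*(H/H + H/H) = 7*(1 + 1) = 7*2 = 14)
63*P(p, -2) + 9 = 63*14 + 9 = 882 + 9 = 891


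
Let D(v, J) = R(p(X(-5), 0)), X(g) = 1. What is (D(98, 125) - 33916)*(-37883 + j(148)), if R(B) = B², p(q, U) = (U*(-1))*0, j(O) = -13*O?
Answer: 1350094212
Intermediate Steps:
p(q, U) = 0 (p(q, U) = -U*0 = 0)
D(v, J) = 0 (D(v, J) = 0² = 0)
(D(98, 125) - 33916)*(-37883 + j(148)) = (0 - 33916)*(-37883 - 13*148) = -33916*(-37883 - 1924) = -33916*(-39807) = 1350094212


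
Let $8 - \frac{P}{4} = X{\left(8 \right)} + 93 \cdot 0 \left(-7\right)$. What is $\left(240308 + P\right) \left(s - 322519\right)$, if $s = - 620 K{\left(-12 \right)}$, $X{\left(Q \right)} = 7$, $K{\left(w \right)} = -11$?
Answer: $-75866258088$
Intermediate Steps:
$s = 6820$ ($s = \left(-620\right) \left(-11\right) = 6820$)
$P = 4$ ($P = 32 - 4 \left(7 + 93 \cdot 0 \left(-7\right)\right) = 32 - 4 \left(7 + 93 \cdot 0\right) = 32 - 4 \left(7 + 0\right) = 32 - 28 = 4$)
$\left(240308 + P\right) \left(s - 322519\right) = \left(240308 + 4\right) \left(6820 - 322519\right) = 240312 \left(-315699\right) = -75866258088$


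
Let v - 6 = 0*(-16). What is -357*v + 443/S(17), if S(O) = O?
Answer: -35971/17 ≈ -2115.9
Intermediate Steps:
v = 6 (v = 6 + 0*(-16) = 6 + 0 = 6)
-357*v + 443/S(17) = -357*6 + 443/17 = -2142 + 443*(1/17) = -2142 + 443/17 = -35971/17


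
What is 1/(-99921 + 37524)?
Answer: -1/62397 ≈ -1.6026e-5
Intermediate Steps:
1/(-99921 + 37524) = 1/(-62397) = -1/62397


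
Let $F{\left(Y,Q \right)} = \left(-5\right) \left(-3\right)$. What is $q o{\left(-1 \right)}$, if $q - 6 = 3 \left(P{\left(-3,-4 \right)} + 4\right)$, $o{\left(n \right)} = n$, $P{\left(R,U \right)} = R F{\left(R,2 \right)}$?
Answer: $117$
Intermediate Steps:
$F{\left(Y,Q \right)} = 15$
$P{\left(R,U \right)} = 15 R$ ($P{\left(R,U \right)} = R 15 = 15 R$)
$q = -117$ ($q = 6 + 3 \left(15 \left(-3\right) + 4\right) = 6 + 3 \left(-45 + 4\right) = 6 + 3 \left(-41\right) = 6 - 123 = -117$)
$q o{\left(-1 \right)} = \left(-117\right) \left(-1\right) = 117$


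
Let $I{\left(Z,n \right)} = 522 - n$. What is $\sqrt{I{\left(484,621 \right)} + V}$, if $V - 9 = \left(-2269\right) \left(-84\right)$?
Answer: $\sqrt{190506} \approx 436.47$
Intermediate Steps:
$V = 190605$ ($V = 9 - -190596 = 9 + 190596 = 190605$)
$\sqrt{I{\left(484,621 \right)} + V} = \sqrt{\left(522 - 621\right) + 190605} = \sqrt{-99 + 190605} = \sqrt{190506}$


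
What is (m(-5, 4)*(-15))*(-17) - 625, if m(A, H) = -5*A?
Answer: 5750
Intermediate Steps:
(m(-5, 4)*(-15))*(-17) - 625 = (-5*(-5)*(-15))*(-17) - 625 = (25*(-15))*(-17) - 625 = -375*(-17) - 625 = 6375 - 625 = 5750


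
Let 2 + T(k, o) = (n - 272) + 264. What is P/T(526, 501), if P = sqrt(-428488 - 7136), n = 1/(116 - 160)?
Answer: -88*I*sqrt(108906)/441 ≈ -65.852*I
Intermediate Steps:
n = -1/44 (n = 1/(-44) = -1/44 ≈ -0.022727)
P = 2*I*sqrt(108906) (P = sqrt(-435624) = 2*I*sqrt(108906) ≈ 660.02*I)
T(k, o) = -441/44 (T(k, o) = -2 + ((-1/44 - 272) + 264) = -2 + (-11969/44 + 264) = -2 - 353/44 = -441/44)
P/T(526, 501) = (2*I*sqrt(108906))/(-441/44) = (2*I*sqrt(108906))*(-44/441) = -88*I*sqrt(108906)/441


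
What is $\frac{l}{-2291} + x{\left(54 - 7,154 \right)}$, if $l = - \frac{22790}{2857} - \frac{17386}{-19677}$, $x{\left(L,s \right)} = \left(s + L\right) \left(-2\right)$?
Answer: $- \frac{51774620392570}{128793579999} \approx -402.0$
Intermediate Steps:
$x{\left(L,s \right)} = - 2 L - 2 s$ ($x{\left(L,s \right)} = \left(L + s\right) \left(-2\right) = - 2 L - 2 s$)
$l = - \frac{398767028}{56217189}$ ($l = \left(-22790\right) \frac{1}{2857} - - \frac{17386}{19677} = - \frac{22790}{2857} + \frac{17386}{19677} = - \frac{398767028}{56217189} \approx -7.0933$)
$\frac{l}{-2291} + x{\left(54 - 7,154 \right)} = - \frac{398767028}{56217189 \left(-2291\right)} - \left(308 + 2 \left(54 - 7\right)\right) = \left(- \frac{398767028}{56217189}\right) \left(- \frac{1}{2291}\right) - 402 = \frac{398767028}{128793579999} - 402 = - \frac{51774620392570}{128793579999}$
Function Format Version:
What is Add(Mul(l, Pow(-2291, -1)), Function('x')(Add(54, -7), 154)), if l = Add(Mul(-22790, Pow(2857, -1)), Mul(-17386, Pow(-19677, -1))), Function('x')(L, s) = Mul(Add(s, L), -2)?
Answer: Rational(-51774620392570, 128793579999) ≈ -402.00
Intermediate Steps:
Function('x')(L, s) = Add(Mul(-2, L), Mul(-2, s)) (Function('x')(L, s) = Mul(Add(L, s), -2) = Add(Mul(-2, L), Mul(-2, s)))
l = Rational(-398767028, 56217189) (l = Add(Mul(-22790, Rational(1, 2857)), Mul(-17386, Rational(-1, 19677))) = Add(Rational(-22790, 2857), Rational(17386, 19677)) = Rational(-398767028, 56217189) ≈ -7.0933)
Add(Mul(l, Pow(-2291, -1)), Function('x')(Add(54, -7), 154)) = Add(Mul(Rational(-398767028, 56217189), Pow(-2291, -1)), Add(Mul(-2, Add(54, -7)), Mul(-2, 154))) = Add(Mul(Rational(-398767028, 56217189), Rational(-1, 2291)), Add(Mul(-2, 47), -308)) = Add(Rational(398767028, 128793579999), Add(-94, -308)) = Add(Rational(398767028, 128793579999), -402) = Rational(-51774620392570, 128793579999)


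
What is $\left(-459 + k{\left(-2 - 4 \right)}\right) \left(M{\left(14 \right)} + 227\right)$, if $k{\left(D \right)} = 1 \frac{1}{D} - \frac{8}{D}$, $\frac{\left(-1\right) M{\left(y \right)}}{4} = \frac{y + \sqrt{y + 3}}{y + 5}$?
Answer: $- \frac{3897993}{38} + \frac{5494 \sqrt{17}}{57} \approx -1.0218 \cdot 10^{5}$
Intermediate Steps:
$M{\left(y \right)} = - \frac{4 \left(y + \sqrt{3 + y}\right)}{5 + y}$ ($M{\left(y \right)} = - 4 \frac{y + \sqrt{y + 3}}{y + 5} = - 4 \frac{y + \sqrt{3 + y}}{5 + y} = - \frac{4 \left(y + \sqrt{3 + y}\right)}{5 + y}$)
$k{\left(D \right)} = - \frac{7}{D}$ ($k{\left(D \right)} = \frac{1}{D} - \frac{8}{D} = - \frac{7}{D}$)
$\left(-459 + k{\left(-2 - 4 \right)}\right) \left(M{\left(14 \right)} + 227\right) = \left(-459 - \frac{7}{-2 - 4}\right) \left(\frac{4 \left(\left(-1\right) 14 - \sqrt{3 + 14}\right)}{5 + 14} + 227\right) = \left(-459 - \frac{7}{-2 - 4}\right) \left(\frac{4 \left(-14 - \sqrt{17}\right)}{19} + 227\right) = \left(-459 - \frac{7}{-6}\right) \left(4 \cdot \frac{1}{19} \left(-14 - \sqrt{17}\right) + 227\right) = \left(-459 - - \frac{7}{6}\right) \left(\left(- \frac{56}{19} - \frac{4 \sqrt{17}}{19}\right) + 227\right) = \left(-459 + \frac{7}{6}\right) \left(\frac{4257}{19} - \frac{4 \sqrt{17}}{19}\right) = - \frac{2747 \left(\frac{4257}{19} - \frac{4 \sqrt{17}}{19}\right)}{6} = - \frac{3897993}{38} + \frac{5494 \sqrt{17}}{57}$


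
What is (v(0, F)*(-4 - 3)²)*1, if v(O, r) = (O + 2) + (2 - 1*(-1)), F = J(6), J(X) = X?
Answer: 245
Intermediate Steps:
F = 6
v(O, r) = 5 + O (v(O, r) = (2 + O) + (2 + 1) = (2 + O) + 3 = 5 + O)
(v(0, F)*(-4 - 3)²)*1 = ((5 + 0)*(-4 - 3)²)*1 = (5*(-7)²)*1 = (5*49)*1 = 245*1 = 245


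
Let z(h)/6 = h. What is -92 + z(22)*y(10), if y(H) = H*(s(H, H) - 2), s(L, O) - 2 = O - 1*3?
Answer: 9148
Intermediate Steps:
z(h) = 6*h
s(L, O) = -1 + O (s(L, O) = 2 + (O - 1*3) = 2 + (O - 3) = 2 + (-3 + O) = -1 + O)
y(H) = H*(-3 + H) (y(H) = H*((-1 + H) - 2) = H*(-3 + H))
-92 + z(22)*y(10) = -92 + (6*22)*(10*(-3 + 10)) = -92 + 132*(10*7) = -92 + 132*70 = -92 + 9240 = 9148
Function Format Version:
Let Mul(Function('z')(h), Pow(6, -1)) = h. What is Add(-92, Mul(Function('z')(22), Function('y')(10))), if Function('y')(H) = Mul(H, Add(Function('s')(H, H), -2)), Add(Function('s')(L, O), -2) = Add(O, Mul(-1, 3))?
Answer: 9148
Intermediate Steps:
Function('z')(h) = Mul(6, h)
Function('s')(L, O) = Add(-1, O) (Function('s')(L, O) = Add(2, Add(O, Mul(-1, 3))) = Add(2, Add(O, -3)) = Add(2, Add(-3, O)) = Add(-1, O))
Function('y')(H) = Mul(H, Add(-3, H)) (Function('y')(H) = Mul(H, Add(Add(-1, H), -2)) = Mul(H, Add(-3, H)))
Add(-92, Mul(Function('z')(22), Function('y')(10))) = Add(-92, Mul(Mul(6, 22), Mul(10, Add(-3, 10)))) = Add(-92, Mul(132, Mul(10, 7))) = Add(-92, Mul(132, 70)) = Add(-92, 9240) = 9148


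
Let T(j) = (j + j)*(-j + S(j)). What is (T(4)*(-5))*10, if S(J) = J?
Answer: 0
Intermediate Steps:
T(j) = 0 (T(j) = (j + j)*(-j + j) = (2*j)*0 = 0)
(T(4)*(-5))*10 = (0*(-5))*10 = 0*10 = 0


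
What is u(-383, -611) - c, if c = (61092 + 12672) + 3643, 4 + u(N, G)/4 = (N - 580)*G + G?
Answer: 2273705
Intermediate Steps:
u(N, G) = -16 + 4*G + 4*G*(-580 + N) (u(N, G) = -16 + 4*((N - 580)*G + G) = -16 + 4*((-580 + N)*G + G) = -16 + 4*(G*(-580 + N) + G) = -16 + 4*(G + G*(-580 + N)) = -16 + (4*G + 4*G*(-580 + N)) = -16 + 4*G + 4*G*(-580 + N))
c = 77407 (c = 73764 + 3643 = 77407)
u(-383, -611) - c = (-16 - 2316*(-611) + 4*(-611)*(-383)) - 1*77407 = (-16 + 1415076 + 936052) - 77407 = 2351112 - 77407 = 2273705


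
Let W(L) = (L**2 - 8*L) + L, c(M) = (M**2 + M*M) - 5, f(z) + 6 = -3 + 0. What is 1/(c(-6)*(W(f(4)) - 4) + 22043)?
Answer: 1/31423 ≈ 3.1824e-5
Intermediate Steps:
f(z) = -9 (f(z) = -6 + (-3 + 0) = -6 - 3 = -9)
c(M) = -5 + 2*M**2 (c(M) = (M**2 + M**2) - 5 = 2*M**2 - 5 = -5 + 2*M**2)
W(L) = L**2 - 7*L
1/(c(-6)*(W(f(4)) - 4) + 22043) = 1/((-5 + 2*(-6)**2)*(-9*(-7 - 9) - 4) + 22043) = 1/((-5 + 2*36)*(-9*(-16) - 4) + 22043) = 1/((-5 + 72)*(144 - 4) + 22043) = 1/(67*140 + 22043) = 1/(9380 + 22043) = 1/31423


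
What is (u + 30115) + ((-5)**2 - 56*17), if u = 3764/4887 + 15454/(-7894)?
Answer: 562984105591/19288989 ≈ 29187.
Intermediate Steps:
u = -22905341/19288989 (u = 3764*(1/4887) + 15454*(-1/7894) = 3764/4887 - 7727/3947 = -22905341/19288989 ≈ -1.1875)
(u + 30115) + ((-5)**2 - 56*17) = (-22905341/19288989 + 30115) + ((-5)**2 - 56*17) = 580864998394/19288989 + (25 - 952) = 580864998394/19288989 - 927 = 562984105591/19288989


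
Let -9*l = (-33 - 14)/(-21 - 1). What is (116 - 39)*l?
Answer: -329/18 ≈ -18.278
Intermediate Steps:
l = -47/198 (l = -(-33 - 14)/(9*(-21 - 1)) = -(-47)/(9*(-22)) = -(-47)*(-1)/(9*22) = -⅑*47/22 = -47/198 ≈ -0.23737)
(116 - 39)*l = (116 - 39)*(-47/198) = 77*(-47/198) = -329/18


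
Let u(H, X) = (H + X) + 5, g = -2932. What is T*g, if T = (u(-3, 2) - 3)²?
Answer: -2932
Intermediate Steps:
u(H, X) = 5 + H + X
T = 1 (T = ((5 - 3 + 2) - 3)² = (4 - 3)² = 1² = 1)
T*g = 1*(-2932) = -2932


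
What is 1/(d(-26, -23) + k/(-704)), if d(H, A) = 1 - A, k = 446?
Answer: 352/8225 ≈ 0.042796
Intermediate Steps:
1/(d(-26, -23) + k/(-704)) = 1/((1 - 1*(-23)) + 446/(-704)) = 1/((1 + 23) + 446*(-1/704)) = 1/(24 - 223/352) = 1/(8225/352) = 352/8225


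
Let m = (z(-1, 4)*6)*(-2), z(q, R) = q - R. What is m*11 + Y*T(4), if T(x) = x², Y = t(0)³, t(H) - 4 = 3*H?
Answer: 1684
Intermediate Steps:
t(H) = 4 + 3*H
Y = 64 (Y = (4 + 3*0)³ = (4 + 0)³ = 4³ = 64)
m = 60 (m = ((-1 - 1*4)*6)*(-2) = ((-1 - 4)*6)*(-2) = -5*6*(-2) = -30*(-2) = 60)
m*11 + Y*T(4) = 60*11 + 64*4² = 660 + 64*16 = 660 + 1024 = 1684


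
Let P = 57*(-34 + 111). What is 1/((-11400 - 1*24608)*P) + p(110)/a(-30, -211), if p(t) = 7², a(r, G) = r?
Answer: -1290652753/790195560 ≈ -1.6333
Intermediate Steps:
p(t) = 49
P = 4389 (P = 57*77 = 4389)
1/((-11400 - 1*24608)*P) + p(110)/a(-30, -211) = 1/(-11400 - 1*24608*4389) + 49/(-30) = (1/4389)/(-11400 - 24608) + 49*(-1/30) = (1/4389)/(-36008) - 49/30 = -1/36008*1/4389 - 49/30 = -1/158039112 - 49/30 = -1290652753/790195560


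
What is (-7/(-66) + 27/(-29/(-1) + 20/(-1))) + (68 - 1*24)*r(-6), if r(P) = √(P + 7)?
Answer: 3109/66 ≈ 47.106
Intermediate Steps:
r(P) = √(7 + P)
(-7/(-66) + 27/(-29/(-1) + 20/(-1))) + (68 - 1*24)*r(-6) = (-7/(-66) + 27/(-29/(-1) + 20/(-1))) + (68 - 1*24)*√(7 - 6) = (-7*(-1/66) + 27/(-29*(-1) + 20*(-1))) + (68 - 24)*√1 = (7/66 + 27/(29 - 20)) + 44*1 = (7/66 + 27/9) + 44 = (7/66 + 27*(⅑)) + 44 = (7/66 + 3) + 44 = 205/66 + 44 = 3109/66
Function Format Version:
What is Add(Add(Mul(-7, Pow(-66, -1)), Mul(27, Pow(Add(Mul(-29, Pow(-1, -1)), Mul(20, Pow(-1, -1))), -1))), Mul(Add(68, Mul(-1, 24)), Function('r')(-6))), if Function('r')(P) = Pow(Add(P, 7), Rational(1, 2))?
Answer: Rational(3109, 66) ≈ 47.106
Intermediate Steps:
Function('r')(P) = Pow(Add(7, P), Rational(1, 2))
Add(Add(Mul(-7, Pow(-66, -1)), Mul(27, Pow(Add(Mul(-29, Pow(-1, -1)), Mul(20, Pow(-1, -1))), -1))), Mul(Add(68, Mul(-1, 24)), Function('r')(-6))) = Add(Add(Mul(-7, Pow(-66, -1)), Mul(27, Pow(Add(Mul(-29, Pow(-1, -1)), Mul(20, Pow(-1, -1))), -1))), Mul(Add(68, Mul(-1, 24)), Pow(Add(7, -6), Rational(1, 2)))) = Add(Add(Mul(-7, Rational(-1, 66)), Mul(27, Pow(Add(Mul(-29, -1), Mul(20, -1)), -1))), Mul(Add(68, -24), Pow(1, Rational(1, 2)))) = Add(Add(Rational(7, 66), Mul(27, Pow(Add(29, -20), -1))), Mul(44, 1)) = Add(Add(Rational(7, 66), Mul(27, Pow(9, -1))), 44) = Add(Add(Rational(7, 66), Mul(27, Rational(1, 9))), 44) = Add(Add(Rational(7, 66), 3), 44) = Add(Rational(205, 66), 44) = Rational(3109, 66)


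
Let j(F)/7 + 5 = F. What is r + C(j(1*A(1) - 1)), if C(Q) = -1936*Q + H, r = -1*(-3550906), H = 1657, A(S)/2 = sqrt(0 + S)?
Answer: 3606771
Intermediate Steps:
A(S) = 2*sqrt(S) (A(S) = 2*sqrt(0 + S) = 2*sqrt(S))
j(F) = -35 + 7*F
r = 3550906
C(Q) = 1657 - 1936*Q (C(Q) = -1936*Q + 1657 = 1657 - 1936*Q)
r + C(j(1*A(1) - 1)) = 3550906 + (1657 - 1936*(-35 + 7*(1*(2*sqrt(1)) - 1))) = 3550906 + (1657 - 1936*(-35 + 7*(1*(2*1) - 1))) = 3550906 + (1657 - 1936*(-35 + 7*(1*2 - 1))) = 3550906 + (1657 - 1936*(-35 + 7*(2 - 1))) = 3550906 + (1657 - 1936*(-35 + 7*1)) = 3550906 + (1657 - 1936*(-35 + 7)) = 3550906 + (1657 - 1936*(-28)) = 3550906 + (1657 + 54208) = 3550906 + 55865 = 3606771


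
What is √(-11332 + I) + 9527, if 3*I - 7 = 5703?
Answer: 9527 + I*√84858/3 ≈ 9527.0 + 97.101*I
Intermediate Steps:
I = 5710/3 (I = 7/3 + (⅓)*5703 = 7/3 + 1901 = 5710/3 ≈ 1903.3)
√(-11332 + I) + 9527 = √(-11332 + 5710/3) + 9527 = √(-28286/3) + 9527 = I*√84858/3 + 9527 = 9527 + I*√84858/3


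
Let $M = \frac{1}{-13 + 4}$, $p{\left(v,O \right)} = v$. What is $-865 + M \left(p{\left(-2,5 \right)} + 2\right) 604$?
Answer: $-865$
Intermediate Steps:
$M = - \frac{1}{9}$ ($M = \frac{1}{-9} = - \frac{1}{9} \approx -0.11111$)
$-865 + M \left(p{\left(-2,5 \right)} + 2\right) 604 = -865 + - \frac{-2 + 2}{9} \cdot 604 = -865 + \left(- \frac{1}{9}\right) 0 \cdot 604 = -865 + 0 \cdot 604 = -865 + 0 = -865$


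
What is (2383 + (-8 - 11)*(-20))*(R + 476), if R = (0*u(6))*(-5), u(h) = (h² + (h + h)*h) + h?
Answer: 1315188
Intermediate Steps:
u(h) = h + 3*h² (u(h) = (h² + (2*h)*h) + h = (h² + 2*h²) + h = 3*h² + h = h + 3*h²)
R = 0 (R = (0*(6*(1 + 3*6)))*(-5) = (0*(6*(1 + 18)))*(-5) = (0*(6*19))*(-5) = (0*114)*(-5) = 0*(-5) = 0)
(2383 + (-8 - 11)*(-20))*(R + 476) = (2383 + (-8 - 11)*(-20))*(0 + 476) = (2383 - 19*(-20))*476 = (2383 + 380)*476 = 2763*476 = 1315188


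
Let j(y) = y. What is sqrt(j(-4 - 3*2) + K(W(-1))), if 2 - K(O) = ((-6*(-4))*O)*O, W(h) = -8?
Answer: 2*I*sqrt(386) ≈ 39.294*I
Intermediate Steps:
K(O) = 2 - 24*O**2 (K(O) = 2 - (-6*(-4))*O*O = 2 - 24*O*O = 2 - 24*O**2)
sqrt(j(-4 - 3*2) + K(W(-1))) = sqrt((-4 - 3*2) + (2 - 24*(-8)**2)) = sqrt((-4 - 6) + (2 - 24*64)) = sqrt(-10 + (2 - 1536)) = sqrt(-10 - 1534) = sqrt(-1544) = 2*I*sqrt(386)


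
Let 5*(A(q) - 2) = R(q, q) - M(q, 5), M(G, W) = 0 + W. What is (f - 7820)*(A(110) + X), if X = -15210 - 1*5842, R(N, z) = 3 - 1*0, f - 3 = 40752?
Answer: -693294924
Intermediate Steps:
f = 40755 (f = 3 + 40752 = 40755)
R(N, z) = 3 (R(N, z) = 3 + 0 = 3)
M(G, W) = W
X = -21052 (X = -15210 - 5842 = -21052)
A(q) = 8/5 (A(q) = 2 + (3 - 1*5)/5 = 2 + (3 - 5)/5 = 2 + (⅕)*(-2) = 2 - ⅖ = 8/5)
(f - 7820)*(A(110) + X) = (40755 - 7820)*(8/5 - 21052) = 32935*(-105252/5) = -693294924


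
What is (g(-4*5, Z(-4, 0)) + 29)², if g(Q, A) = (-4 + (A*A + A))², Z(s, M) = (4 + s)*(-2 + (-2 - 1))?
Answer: 2025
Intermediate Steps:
Z(s, M) = -20 - 5*s (Z(s, M) = (4 + s)*(-2 - 3) = (4 + s)*(-5) = -20 - 5*s)
g(Q, A) = (-4 + A + A²)² (g(Q, A) = (-4 + (A² + A))² = (-4 + (A + A²))² = (-4 + A + A²)²)
(g(-4*5, Z(-4, 0)) + 29)² = ((-4 + (-20 - 5*(-4)) + (-20 - 5*(-4))²)² + 29)² = ((-4 + (-20 + 20) + (-20 + 20)²)² + 29)² = ((-4 + 0 + 0²)² + 29)² = ((-4 + 0 + 0)² + 29)² = ((-4)² + 29)² = (16 + 29)² = 45² = 2025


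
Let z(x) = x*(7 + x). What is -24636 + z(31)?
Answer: -23458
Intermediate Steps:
-24636 + z(31) = -24636 + 31*(7 + 31) = -24636 + 31*38 = -24636 + 1178 = -23458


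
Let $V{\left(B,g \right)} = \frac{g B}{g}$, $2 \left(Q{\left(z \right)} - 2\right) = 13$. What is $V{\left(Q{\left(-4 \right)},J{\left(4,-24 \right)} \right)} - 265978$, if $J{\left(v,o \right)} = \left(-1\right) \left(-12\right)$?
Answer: $- \frac{531939}{2} \approx -2.6597 \cdot 10^{5}$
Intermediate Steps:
$J{\left(v,o \right)} = 12$
$Q{\left(z \right)} = \frac{17}{2}$ ($Q{\left(z \right)} = 2 + \frac{1}{2} \cdot 13 = 2 + \frac{13}{2} = \frac{17}{2}$)
$V{\left(B,g \right)} = B$ ($V{\left(B,g \right)} = \frac{B g}{g} = B$)
$V{\left(Q{\left(-4 \right)},J{\left(4,-24 \right)} \right)} - 265978 = \frac{17}{2} - 265978 = - \frac{531939}{2}$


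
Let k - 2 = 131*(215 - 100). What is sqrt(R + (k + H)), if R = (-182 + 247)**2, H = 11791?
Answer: sqrt(31083) ≈ 176.30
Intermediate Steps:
k = 15067 (k = 2 + 131*(215 - 100) = 2 + 131*115 = 2 + 15065 = 15067)
R = 4225 (R = 65**2 = 4225)
sqrt(R + (k + H)) = sqrt(4225 + (15067 + 11791)) = sqrt(4225 + 26858) = sqrt(31083)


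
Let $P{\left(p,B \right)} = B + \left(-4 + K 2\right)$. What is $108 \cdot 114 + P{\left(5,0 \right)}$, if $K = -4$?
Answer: $12300$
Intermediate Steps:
$P{\left(p,B \right)} = -12 + B$ ($P{\left(p,B \right)} = B - 12 = -12 + B$)
$108 \cdot 114 + P{\left(5,0 \right)} = 108 \cdot 114 + \left(-12 + 0\right) = 12312 - 12 = 12300$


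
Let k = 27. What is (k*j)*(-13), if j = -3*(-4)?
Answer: -4212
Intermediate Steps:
j = 12
(k*j)*(-13) = (27*12)*(-13) = 324*(-13) = -4212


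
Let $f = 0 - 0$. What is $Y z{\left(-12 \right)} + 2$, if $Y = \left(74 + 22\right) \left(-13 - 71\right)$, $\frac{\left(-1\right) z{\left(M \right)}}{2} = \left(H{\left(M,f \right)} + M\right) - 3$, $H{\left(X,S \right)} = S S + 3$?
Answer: $-193534$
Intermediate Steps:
$f = 0$ ($f = 0 + 0 = 0$)
$H{\left(X,S \right)} = 3 + S^{2}$ ($H{\left(X,S \right)} = S^{2} + 3 = 3 + S^{2}$)
$z{\left(M \right)} = - 2 M$ ($z{\left(M \right)} = - 2 \left(\left(\left(3 + 0^{2}\right) + M\right) - 3\right) = - 2 \left(\left(\left(3 + 0\right) + M\right) - 3\right) = - 2 \left(\left(3 + M\right) - 3\right) = - 2 M$)
$Y = -8064$ ($Y = 96 \left(-84\right) = -8064$)
$Y z{\left(-12 \right)} + 2 = - 8064 \left(\left(-2\right) \left(-12\right)\right) + 2 = \left(-8064\right) 24 + 2 = -193536 + 2 = -193534$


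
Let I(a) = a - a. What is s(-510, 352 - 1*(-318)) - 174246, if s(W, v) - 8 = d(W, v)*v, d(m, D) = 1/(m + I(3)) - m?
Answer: 8540495/51 ≈ 1.6746e+5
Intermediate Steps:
I(a) = 0
d(m, D) = 1/m - m (d(m, D) = 1/(m + 0) - m = 1/m - m)
s(W, v) = 8 + v*(1/W - W) (s(W, v) = 8 + (1/W - W)*v = 8 + v*(1/W - W))
s(-510, 352 - 1*(-318)) - 174246 = (8 + (352 - 1*(-318))/(-510) - 1*(-510)*(352 - 1*(-318))) - 174246 = (8 + (352 + 318)*(-1/510) - 1*(-510)*(352 + 318)) - 174246 = (8 + 670*(-1/510) - 1*(-510)*670) - 174246 = (8 - 67/51 + 341700) - 174246 = 17427041/51 - 174246 = 8540495/51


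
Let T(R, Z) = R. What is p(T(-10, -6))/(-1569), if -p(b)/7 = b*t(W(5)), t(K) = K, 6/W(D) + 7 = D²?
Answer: -70/4707 ≈ -0.014871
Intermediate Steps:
W(D) = 6/(-7 + D²)
p(b) = -7*b/3 (p(b) = -7*b*6/(-7 + 5²) = -7*b*6/(-7 + 25) = -7*b*6/18 = -7*b*6*(1/18) = -7*b/3)
p(T(-10, -6))/(-1569) = -7/3*(-10)/(-1569) = (70/3)*(-1/1569) = -70/4707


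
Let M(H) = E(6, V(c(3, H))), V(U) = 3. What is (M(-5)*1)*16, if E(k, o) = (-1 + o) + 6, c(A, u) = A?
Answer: 128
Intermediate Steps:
E(k, o) = 5 + o
M(H) = 8 (M(H) = 5 + 3 = 8)
(M(-5)*1)*16 = (8*1)*16 = 8*16 = 128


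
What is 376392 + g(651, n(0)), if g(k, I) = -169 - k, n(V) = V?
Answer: 375572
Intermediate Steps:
376392 + g(651, n(0)) = 376392 + (-169 - 1*651) = 376392 + (-169 - 651) = 376392 - 820 = 375572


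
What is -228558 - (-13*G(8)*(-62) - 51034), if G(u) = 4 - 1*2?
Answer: -179136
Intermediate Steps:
G(u) = 2 (G(u) = 4 - 2 = 2)
-228558 - (-13*G(8)*(-62) - 51034) = -228558 - (-13*2*(-62) - 51034) = -228558 - (-26*(-62) - 51034) = -228558 - (1612 - 51034) = -228558 - 1*(-49422) = -228558 + 49422 = -179136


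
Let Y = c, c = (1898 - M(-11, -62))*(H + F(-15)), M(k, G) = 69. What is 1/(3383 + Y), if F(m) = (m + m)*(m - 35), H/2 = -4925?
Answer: -1/15268767 ≈ -6.5493e-8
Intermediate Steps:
H = -9850 (H = 2*(-4925) = -9850)
F(m) = 2*m*(-35 + m) (F(m) = (2*m)*(-35 + m) = 2*m*(-35 + m))
c = -15272150 (c = (1898 - 1*69)*(-9850 + 2*(-15)*(-35 - 15)) = (1898 - 69)*(-9850 + 2*(-15)*(-50)) = 1829*(-9850 + 1500) = 1829*(-8350) = -15272150)
Y = -15272150
1/(3383 + Y) = 1/(3383 - 15272150) = 1/(-15268767) = -1/15268767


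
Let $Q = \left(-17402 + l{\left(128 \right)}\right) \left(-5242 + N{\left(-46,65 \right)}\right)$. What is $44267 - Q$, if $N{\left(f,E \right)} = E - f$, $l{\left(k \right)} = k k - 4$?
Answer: $-5199615$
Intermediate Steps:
$l{\left(k \right)} = -4 + k^{2}$ ($l{\left(k \right)} = k^{2} - 4 = -4 + k^{2}$)
$Q = 5243882$ ($Q = \left(-17402 - \left(4 - 128^{2}\right)\right) \left(-5242 + \left(65 - -46\right)\right) = \left(-17402 + \left(-4 + 16384\right)\right) \left(-5242 + \left(65 + 46\right)\right) = \left(-17402 + 16380\right) \left(-5242 + 111\right) = \left(-1022\right) \left(-5131\right) = 5243882$)
$44267 - Q = 44267 - 5243882 = -5199615$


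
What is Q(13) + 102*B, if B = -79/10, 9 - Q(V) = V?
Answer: -4049/5 ≈ -809.80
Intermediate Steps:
Q(V) = 9 - V
B = -79/10 (B = -79*⅒ = -79/10 ≈ -7.9000)
Q(13) + 102*B = (9 - 1*13) + 102*(-79/10) = (9 - 13) - 4029/5 = -4 - 4029/5 = -4049/5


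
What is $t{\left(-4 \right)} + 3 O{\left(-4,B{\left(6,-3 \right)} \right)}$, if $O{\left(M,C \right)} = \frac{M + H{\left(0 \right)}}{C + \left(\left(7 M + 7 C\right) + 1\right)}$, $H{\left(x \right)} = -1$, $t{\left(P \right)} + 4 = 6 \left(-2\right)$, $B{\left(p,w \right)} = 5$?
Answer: $- \frac{223}{13} \approx -17.154$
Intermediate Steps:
$t{\left(P \right)} = -16$ ($t{\left(P \right)} = -4 + 6 \left(-2\right) = -4 - 12 = -16$)
$O{\left(M,C \right)} = \frac{-1 + M}{1 + 7 M + 8 C}$ ($O{\left(M,C \right)} = \frac{M - 1}{C + \left(\left(7 M + 7 C\right) + 1\right)} = \frac{-1 + M}{C + \left(\left(7 C + 7 M\right) + 1\right)} = \frac{-1 + M}{C + \left(1 + 7 C + 7 M\right)} = \frac{-1 + M}{1 + 7 M + 8 C}$)
$t{\left(-4 \right)} + 3 O{\left(-4,B{\left(6,-3 \right)} \right)} = -16 + 3 \frac{-1 - 4}{1 + 7 \left(-4\right) + 8 \cdot 5} = -16 + 3 \frac{1}{1 - 28 + 40} \left(-5\right) = -16 + 3 \cdot \frac{1}{13} \left(-5\right) = -16 + 3 \left(- \frac{5}{13}\right) = -16 - \frac{15}{13} = - \frac{223}{13}$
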